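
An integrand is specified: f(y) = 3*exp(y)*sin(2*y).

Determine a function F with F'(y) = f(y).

Whatever form F(y) takes, F'(y) = f(y) is non-negotiable.
Check: d/dy[3*exp(y)*sin(2*y)/5 - 6*exp(y)*cos(2*y)/5] = 3*exp(y)*sin(2*y) = f(y).

An antiderivative is F(y) = 3*exp(y)*sin(2*y)/5 - 6*exp(y)*cos(2*y)/5.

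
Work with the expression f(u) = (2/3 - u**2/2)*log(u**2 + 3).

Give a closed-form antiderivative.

An antiderivative is F(u) = (2*u**3 + 3*u*(4 - u**2)*log(u**2 + 3) - 42*u + 42*sqrt(3)*atan(sqrt(3)*u/3))/18.

An antiderivative F(u) passes only if d/du[F] lands on f(u) exactly.
Check: d/du[(2*u**3 + 3*u*(4 - u**2)*log(u**2 + 3) - 42*u + 42*sqrt(3)*atan(sqrt(3)*u/3))/18] = -u**2*log(u**2 + 3)/2 + 2*log(u**2 + 3)/3, which equals f(u).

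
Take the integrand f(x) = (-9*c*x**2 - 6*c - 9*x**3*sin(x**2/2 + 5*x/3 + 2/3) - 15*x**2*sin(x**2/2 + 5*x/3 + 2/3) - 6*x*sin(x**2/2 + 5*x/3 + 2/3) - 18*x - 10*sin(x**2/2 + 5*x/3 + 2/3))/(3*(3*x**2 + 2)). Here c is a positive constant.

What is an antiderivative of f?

An antiderivative is F(x) = -c*x - log(2*x**2 + 4/3) + cos(x**2/2 + 5*x/3 + 2/3).

A candidate is checked by its d/dx: the result must match f(x).
Check: d/dx[-c*x - log(2*x**2 + 4/3) + cos(x**2/2 + 5*x/3 + 2/3)] = (-9*c*x**2 - 6*c - 9*x**3*sin(x**2/2 + 5*x/3 + 2/3) - 15*x**2*sin(x**2/2 + 5*x/3 + 2/3) - 6*x*sin(x**2/2 + 5*x/3 + 2/3) - 18*x - 10*sin(x**2/2 + 5*x/3 + 2/3))/(9*x**2 + 6), which equals f(x).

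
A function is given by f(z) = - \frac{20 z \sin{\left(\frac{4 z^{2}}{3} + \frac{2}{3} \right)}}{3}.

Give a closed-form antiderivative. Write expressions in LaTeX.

The substitution u = \frac{4 z^{2}}{3} + \frac{2}{3} works: f is exactly (dF/du)*(du/dz) for that inner function.
Check: d/dz[\frac{5 \cos{\left(\frac{4 z^{2}}{3} + \frac{2}{3} \right)}}{2}] = - \frac{20 z \sin{\left(\frac{4 z^{2}}{3} + \frac{2}{3} \right)}}{3} = f(z).

An antiderivative is F(z) = \frac{5 \cos{\left(\frac{4 z^{2}}{3} + \frac{2}{3} \right)}}{2}.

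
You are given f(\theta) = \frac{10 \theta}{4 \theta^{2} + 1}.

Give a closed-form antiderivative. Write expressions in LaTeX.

An antiderivative is F(\theta) = \frac{5 \log{\left(2 \theta^{2} + \frac{1}{2} \right)}}{4}.

f matches the chain-rule pattern g'(h)*h' with inner function h(\theta) = 2 \theta^{2} + \frac{1}{2}; substituting u = h(\theta) collapses the integral.
Check: d/d\theta[\frac{5 \log{\left(2 \theta^{2} + \frac{1}{2} \right)}}{4}] = \frac{10 \theta}{4 \theta^{2} + 1} = f(\theta).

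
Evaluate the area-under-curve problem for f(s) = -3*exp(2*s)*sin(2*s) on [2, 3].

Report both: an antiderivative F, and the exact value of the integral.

Any candidate F(s) must reproduce f(s) exactly when differentiated.
F(s) = 3*(-sin(2*s) + cos(2*s))*exp(2*s)/4 is an antiderivative of f.
Check: d/ds[3*(-sin(2*s) + cos(2*s))*exp(2*s)/4] = -3*exp(2*s)*sin(2*s) = f(s).
F(3) = -3*exp(6)*sin(6)/4 + 3*exp(6)*cos(6)/4; F(2) = 3*exp(4)*cos(4)/4 - 3*exp(4)*sin(4)/4.
Integral = F(3) - F(2) = 3*exp(4)*sin(4)/4 - 3*exp(4)*cos(4)/4 - 3*exp(6)*sin(6)/4 + 3*exp(6)*cos(6)/4.

Antiderivative: F(s) = 3*(-sin(2*s) + cos(2*s))*exp(2*s)/4; value = 3*exp(4)*sin(4)/4 - 3*exp(4)*cos(4)/4 - 3*exp(6)*sin(6)/4 + 3*exp(6)*cos(6)/4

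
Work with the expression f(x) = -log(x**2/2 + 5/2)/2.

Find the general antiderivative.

Differentiate the proposed F(x) back; it has to land on f(x) exactly.
Check: d/dx[(-x*log(x**2/2 + 5/2) + 2*x - 2*sqrt(5)*atan(sqrt(5)*x/5))/2] = -log(x**2 + 5)/2 + log(2)/2, which equals f(x).

F(x) = (-x*log(x**2/2 + 5/2) + 2*x - 2*sqrt(5)*atan(sqrt(5)*x/5))/2 + C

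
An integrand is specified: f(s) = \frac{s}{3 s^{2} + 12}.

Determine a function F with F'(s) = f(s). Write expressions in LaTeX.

An antiderivative is F(s) = \frac{\log{\left(s^{2} + 4 \right)}}{6}.

f matches the chain-rule pattern g'(h)*h' with inner function h(s) = s^{2} + 4; substituting u = h(s) collapses the integral.
Check: d/ds[\frac{\log{\left(s^{2} + 4 \right)}}{6}] = \frac{s}{3 s^{2} + 12} = f(s).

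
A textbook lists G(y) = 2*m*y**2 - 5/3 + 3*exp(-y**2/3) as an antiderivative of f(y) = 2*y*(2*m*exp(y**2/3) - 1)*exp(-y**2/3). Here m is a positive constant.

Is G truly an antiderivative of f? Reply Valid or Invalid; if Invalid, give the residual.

Valid. The derivative of G reproduces f.

d/dy[G] = (4*m*y*exp(y**2/3) - 2*y)*exp(-y**2/3)
This equals f(y) exactly, so the claim holds.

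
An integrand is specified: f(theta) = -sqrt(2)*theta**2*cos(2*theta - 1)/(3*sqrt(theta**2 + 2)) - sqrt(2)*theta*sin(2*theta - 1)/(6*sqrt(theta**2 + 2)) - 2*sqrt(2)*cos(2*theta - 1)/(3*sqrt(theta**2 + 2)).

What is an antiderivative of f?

An antiderivative is F(theta) = -sqrt(2)*sqrt(theta**2 + 2)*sin(2*theta - 1)/6.

Recognize the product-rule pattern: f = u'v + uv' with u = -sqrt(2*theta**2 + 4)/6, v = sin(2*theta - 1), so integration by parts undoes it.
Check: d/dtheta[-sqrt(2)*sqrt(theta**2 + 2)*sin(2*theta - 1)/6] = (-2*sqrt(2)*theta**2*cos(2*theta - 1) - sqrt(2)*theta*sin(2*theta - 1) - 4*sqrt(2)*cos(2*theta - 1))/(6*sqrt(theta**2 + 2)), which equals f(theta).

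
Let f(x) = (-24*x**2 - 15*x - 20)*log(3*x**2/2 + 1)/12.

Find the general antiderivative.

F(x) = -(144*x**3*log(3*x**2/2 + 1) - 96*x**3 + 135*x**2*log(3*x**2/2 + 1) - 135*x**2 + 360*x*log(3*x**2/2 + 1) - 528*x + 90*log(x**2 + 2/3) + 176*sqrt(6)*atan(sqrt(6)*x/2))/216 + C

A candidate is checked by its d/dx: the result must match f(x).
Check: d/dx[-(144*x**3*log(3*x**2/2 + 1) - 96*x**3 + 135*x**2*log(3*x**2/2 + 1) - 135*x**2 + 360*x*log(3*x**2/2 + 1) - 528*x + 90*log(x**2 + 2/3) + 176*sqrt(6)*atan(sqrt(6)*x/2))/216] = -2*x**2*log(3*x**2/2 + 1) - 5*x*log(3*x**2/2 + 1)/4 - 5*log(3*x**2/2 + 1)/3, which equals f(x).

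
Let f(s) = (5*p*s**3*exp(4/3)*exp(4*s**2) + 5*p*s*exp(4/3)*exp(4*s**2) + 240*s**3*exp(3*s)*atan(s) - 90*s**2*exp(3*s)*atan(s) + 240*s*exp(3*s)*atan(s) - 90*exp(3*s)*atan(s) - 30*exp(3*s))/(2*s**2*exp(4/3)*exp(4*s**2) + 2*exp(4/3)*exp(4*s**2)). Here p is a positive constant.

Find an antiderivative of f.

Whatever form F(s) takes, F'(s) = f(s) is non-negotiable.
Check: d/ds[5*(p*s**2 - 12*exp(-4*s**2 + 3*s - 4/3)*atan(s))/4] = (5*p*s**3*exp(4/3)*exp(-3*s)*exp(4*s**2) + 5*p*s*exp(4/3)*exp(-3*s)*exp(4*s**2) + 240*s**3*atan(s) - 90*s**2*atan(s) + 240*s*atan(s) - 90*atan(s) - 30)/(2*s**2*exp(4/3)*exp(-3*s)*exp(4*s**2) + 2*exp(4/3)*exp(-3*s)*exp(4*s**2)), which equals f(s).

An antiderivative is F(s) = 5*(p*s**2 - 12*exp(-4*s**2 + 3*s - 4/3)*atan(s))/4.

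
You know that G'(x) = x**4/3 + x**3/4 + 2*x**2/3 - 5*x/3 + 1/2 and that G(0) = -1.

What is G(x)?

The integrand splits into summands that can be handled one at a time.
A general antiderivative is x**5/15 + x**4/16 + 2*x**3/9 - 5*x**2/6 + x/2 + C.
The condition gives C = -1 - (0) = -1.
So G(x) = x**5/15 + x**4/16 + 2*x**3/9 - 5*x**2/6 + x/2 - 1.
Check: d/dx[x**5/15 + x**4/16 + 2*x**3/9 - 5*x**2/6 + x/2 - 1] = x**4/3 + x**3/4 + 2*x**2/3 - 5*x/3 + 1/2 = G'(x).

G(x) = x**5/15 + x**4/16 + 2*x**3/9 - 5*x**2/6 + x/2 - 1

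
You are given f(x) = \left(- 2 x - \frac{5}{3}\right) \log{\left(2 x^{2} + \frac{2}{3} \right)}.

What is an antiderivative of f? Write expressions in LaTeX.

An antiderivative is F(x) = x^{2} + \frac{10 x}{3} + \left(- x^{2} - \frac{5 x}{3}\right) \log{\left(2 x^{2} + \frac{2}{3} \right)} - \frac{\log{\left(x^{2} + \frac{1}{3} \right)}}{3} - \frac{10 \sqrt{3} \operatorname{atan}{\left(\sqrt{3} x \right)}}{9}.

Whatever form F(x) takes, F'(x) = f(x) is non-negotiable.
Check: d/dx[x^{2} + \frac{10 x}{3} + \left(- x^{2} - \frac{5 x}{3}\right) \log{\left(2 x^{2} + \frac{2}{3} \right)} - \frac{\log{\left(x^{2} + \frac{1}{3} \right)}}{3} - \frac{10 \sqrt{3} \operatorname{atan}{\left(\sqrt{3} x \right)}}{9}] = - 2 x \log{\left(x^{2} + \frac{1}{3} \right)} - 2 x \log{\left(2 \right)} - \frac{5 \log{\left(x^{2} + \frac{1}{3} \right)}}{3} - \frac{5 \log{\left(2 \right)}}{3}, which equals f(x).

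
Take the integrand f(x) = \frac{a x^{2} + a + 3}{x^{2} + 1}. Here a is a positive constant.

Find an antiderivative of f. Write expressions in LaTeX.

An antiderivative is F(x) = a x + 3 \operatorname{atan}{\left(x \right)}.

For F(x) to be correct the identity F'(x) - f(x) = 0 must hold.
Check: d/dx[a x + 3 \operatorname{atan}{\left(x \right)}] = \frac{a x^{2} + a + 3}{x^{2} + 1} = f(x).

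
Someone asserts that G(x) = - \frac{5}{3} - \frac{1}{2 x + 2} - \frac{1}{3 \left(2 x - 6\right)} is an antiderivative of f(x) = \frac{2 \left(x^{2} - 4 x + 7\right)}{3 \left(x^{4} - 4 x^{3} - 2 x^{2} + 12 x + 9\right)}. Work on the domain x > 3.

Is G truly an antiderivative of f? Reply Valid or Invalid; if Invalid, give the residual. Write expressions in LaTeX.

d/dx[G] = \frac{2 x^{2} - 8 x + 14}{3 x^{4} - 12 x^{3} - 6 x^{2} + 36 x + 27}
This equals f(x) exactly, so the claim holds.

Valid - differentiating G returns exactly f.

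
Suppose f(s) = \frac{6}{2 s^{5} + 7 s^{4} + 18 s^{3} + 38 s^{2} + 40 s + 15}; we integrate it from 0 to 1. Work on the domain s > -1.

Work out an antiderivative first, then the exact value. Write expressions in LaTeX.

Antiderivative: F(s) = - \frac{5 \log{\left(s + 1 \right)}}{3} + \frac{48 \log{\left(s + \frac{3}{2} \right)}}{29} + \frac{\log{\left(s^{2} + 5 \right)}}{174} - \frac{16 \sqrt{5} \operatorname{atan}{\left(\frac{\sqrt{5} s}{5} \right)}}{435} - \frac{6}{6 s + 6}; value = - \frac{5 \log{\left(2 \right)}}{3} - \frac{48 \log{\left(\frac{3}{2} \right)}}{29} - \frac{16 \sqrt{5} \operatorname{atan}{\left(\frac{\sqrt{5}}{5} \right)}}{435} - \frac{\log{\left(5 \right)}}{174} + \frac{\log{\left(6 \right)}}{174} + \frac{1}{2} + \frac{48 \log{\left(\frac{5}{2} \right)}}{29}

The denominator factors as \left(s + 1\right)^{2} \left(2 s + 3\right) \left(s^{2} + 5\right); partial fractions split f into directly integrable pieces: \frac{s - 16}{87 \left(s^{2} + 5\right)} + \frac{96}{29 \left(2 s + 3\right)} - \frac{5}{3 \left(s + 1\right)} + \frac{1}{\left(s + 1\right)^{2}}.
F(s) = - \frac{5 \log{\left(s + 1 \right)}}{3} + \frac{48 \log{\left(s + \frac{3}{2} \right)}}{29} + \frac{\log{\left(s^{2} + 5 \right)}}{174} - \frac{16 \sqrt{5} \operatorname{atan}{\left(\frac{\sqrt{5} s}{5} \right)}}{435} - \frac{6}{6 s + 6} is an antiderivative of f.
Check: d/ds[- \frac{5 \log{\left(s + 1 \right)}}{3} + \frac{48 \log{\left(s + \frac{3}{2} \right)}}{29} + \frac{\log{\left(s^{2} + 5 \right)}}{174} - \frac{16 \sqrt{5} \operatorname{atan}{\left(\frac{\sqrt{5} s}{5} \right)}}{435} - \frac{6}{6 s + 6}] = \frac{6}{2 s^{5} + 7 s^{4} + 18 s^{3} + 38 s^{2} + 40 s + 15} = f(s).
F(1) = - \frac{5 \log{\left(2 \right)}}{3} - \frac{1}{2} - \frac{16 \sqrt{5} \operatorname{atan}{\left(\frac{\sqrt{5}}{5} \right)}}{435} + \frac{\log{\left(6 \right)}}{174} + \frac{48 \log{\left(\frac{5}{2} \right)}}{29}; F(0) = -1 + \frac{\log{\left(5 \right)}}{174} + \frac{48 \log{\left(\frac{3}{2} \right)}}{29}.
Integral = F(1) - F(0) = - \frac{5 \log{\left(2 \right)}}{3} - \frac{48 \log{\left(\frac{3}{2} \right)}}{29} - \frac{16 \sqrt{5} \operatorname{atan}{\left(\frac{\sqrt{5}}{5} \right)}}{435} - \frac{\log{\left(5 \right)}}{174} + \frac{\log{\left(6 \right)}}{174} + \frac{1}{2} + \frac{48 \log{\left(\frac{5}{2} \right)}}{29}.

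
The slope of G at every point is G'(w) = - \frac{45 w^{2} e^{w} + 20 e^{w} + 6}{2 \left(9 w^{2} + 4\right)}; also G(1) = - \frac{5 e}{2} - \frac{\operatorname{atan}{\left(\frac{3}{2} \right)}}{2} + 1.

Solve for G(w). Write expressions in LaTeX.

A candidate passes only if d/dw[G] lands on the given G'(w) exactly.
A general antiderivative is - \frac{5 e^{w}}{2} - \frac{\operatorname{atan}{\left(\frac{3 w}{2} \right)}}{2} + C.
The condition gives C = - \frac{5 e}{2} - \frac{\operatorname{atan}{\left(\frac{3}{2} \right)}}{2} + 1 - (- \frac{5 e}{2} - \frac{\operatorname{atan}{\left(\frac{3}{2} \right)}}{2}) = 1.
So G(w) = - \frac{5 e^{w}}{2} - \frac{\operatorname{atan}{\left(\frac{3 w}{2} \right)}}{2} + 1.
Check: d/dw[- \frac{5 e^{w}}{2} - \frac{\operatorname{atan}{\left(\frac{3 w}{2} \right)}}{2} + 1] = \frac{- 45 w^{2} e^{w} - 20 e^{w} - 6}{18 w^{2} + 8}, which equals G'(w).

G(w) = - \frac{5 e^{w}}{2} - \frac{\operatorname{atan}{\left(\frac{3 w}{2} \right)}}{2} + 1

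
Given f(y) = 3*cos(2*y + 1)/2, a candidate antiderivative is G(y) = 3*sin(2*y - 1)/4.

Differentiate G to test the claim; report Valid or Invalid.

Invalid: d/dy[G] - f = 3*cos(2*y - 1)/2 - 3*cos(2*y + 1)/2, which is not 0.

d/dy[G] = 3*cos(2*y - 1)/2
d/dy[G] - f(y) = 3*cos(2*y - 1)/2 - 3*cos(2*y + 1)/2 != 0.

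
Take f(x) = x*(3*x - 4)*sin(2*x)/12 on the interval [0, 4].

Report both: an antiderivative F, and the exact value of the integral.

Check any antiderivative F(x) by computing F'(x) and comparing it with f(x).
F(x) = -x**2*cos(2*x)/8 + x*sin(2*x)/8 + x*cos(2*x)/6 - sin(2*x)/12 + cos(2*x)/16 is an antiderivative of f.
Check: d/dx[-x**2*cos(2*x)/8 + x*sin(2*x)/8 + x*cos(2*x)/6 - sin(2*x)/12 + cos(2*x)/16] = x**2*sin(2*x)/4 - x*sin(2*x)/3, which equals f(x).
F(4) = -61*cos(8)/48 + 5*sin(8)/12; F(0) = 1/16.
Integral = F(4) - F(0) = -1/16 - 61*cos(8)/48 + 5*sin(8)/12.

Antiderivative: F(x) = -x**2*cos(2*x)/8 + x*sin(2*x)/8 + x*cos(2*x)/6 - sin(2*x)/12 + cos(2*x)/16; value = -1/16 - 61*cos(8)/48 + 5*sin(8)/12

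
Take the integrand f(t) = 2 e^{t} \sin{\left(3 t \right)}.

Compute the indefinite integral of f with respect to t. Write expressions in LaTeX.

F(t) = \frac{e^{t} \sin{\left(3 t \right)}}{5} - \frac{3 e^{t} \cos{\left(3 t \right)}}{5} + C

A first test for any F(t): its t-derivative must equal f(t) identically.
Check: d/dt[\frac{e^{t} \sin{\left(3 t \right)}}{5} - \frac{3 e^{t} \cos{\left(3 t \right)}}{5}] = 2 e^{t} \sin{\left(3 t \right)} = f(t).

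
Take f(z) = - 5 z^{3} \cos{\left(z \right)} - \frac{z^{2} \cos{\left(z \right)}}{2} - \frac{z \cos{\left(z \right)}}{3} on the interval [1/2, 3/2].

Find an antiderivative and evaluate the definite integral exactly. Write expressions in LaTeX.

Integrate term by term and add the pieces.
F(z) = - 5 z^{3} \sin{\left(z \right)} - \frac{z^{2} \sin{\left(z \right)}}{2} - 15 z^{2} \cos{\left(z \right)} + \frac{89 z \sin{\left(z \right)}}{3} - z \cos{\left(z \right)} + \sin{\left(z \right)} + \frac{89 \cos{\left(z \right)}}{3} is an antiderivative of f.
Check: d/dz[- 5 z^{3} \sin{\left(z \right)} - \frac{z^{2} \sin{\left(z \right)}}{2} - 15 z^{2} \cos{\left(z \right)} + \frac{89 z \sin{\left(z \right)}}{3} - z \cos{\left(z \right)} + \sin{\left(z \right)} + \frac{89 \cos{\left(z \right)}}{3}] = - 5 z^{3} \cos{\left(z \right)} - \frac{z^{2} \cos{\left(z \right)}}{2} - \frac{z \cos{\left(z \right)}}{3} = f(z).
F(3/2) = - \frac{67 \cos{\left(\frac{3}{2} \right)}}{12} + \frac{55 \sin{\left(\frac{3}{2} \right)}}{2}; F(1/2) = \frac{181 \sin{\left(\frac{1}{2} \right)}}{12} + \frac{305 \cos{\left(\frac{1}{2} \right)}}{12}.
Integral = F(3/2) - F(1/2) = - \frac{305 \cos{\left(\frac{1}{2} \right)}}{12} - \frac{181 \sin{\left(\frac{1}{2} \right)}}{12} - \frac{67 \cos{\left(\frac{3}{2} \right)}}{12} + \frac{55 \sin{\left(\frac{3}{2} \right)}}{2}.

Antiderivative: F(z) = - 5 z^{3} \sin{\left(z \right)} - \frac{z^{2} \sin{\left(z \right)}}{2} - 15 z^{2} \cos{\left(z \right)} + \frac{89 z \sin{\left(z \right)}}{3} - z \cos{\left(z \right)} + \sin{\left(z \right)} + \frac{89 \cos{\left(z \right)}}{3}; value = - \frac{305 \cos{\left(\frac{1}{2} \right)}}{12} - \frac{181 \sin{\left(\frac{1}{2} \right)}}{12} - \frac{67 \cos{\left(\frac{3}{2} \right)}}{12} + \frac{55 \sin{\left(\frac{3}{2} \right)}}{2}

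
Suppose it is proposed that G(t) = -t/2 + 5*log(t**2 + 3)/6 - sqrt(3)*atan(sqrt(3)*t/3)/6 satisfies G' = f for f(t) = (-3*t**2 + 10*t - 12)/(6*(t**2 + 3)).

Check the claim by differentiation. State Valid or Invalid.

Valid: G'(t) = f(t).

d/dt[G] = (-3*t**2 + 10*t - 12)/(6*t**2 + 18)
This equals f(t) exactly, so the claim holds.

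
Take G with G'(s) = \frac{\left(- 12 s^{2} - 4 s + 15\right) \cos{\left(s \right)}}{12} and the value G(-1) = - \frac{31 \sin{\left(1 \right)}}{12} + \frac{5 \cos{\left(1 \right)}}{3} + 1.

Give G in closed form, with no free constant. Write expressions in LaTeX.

Differentiate the proposed G(s) back; it has to land on the given G'(s).
A general antiderivative is - s^{2} \sin{\left(s \right)} - \frac{s \sin{\left(s \right)}}{3} - 2 s \cos{\left(s \right)} + \frac{13 \sin{\left(s \right)}}{4} - \frac{\cos{\left(s \right)}}{3} + C.
The condition gives C = - \frac{31 \sin{\left(1 \right)}}{12} + \frac{5 \cos{\left(1 \right)}}{3} + 1 - (- \frac{31 \sin{\left(1 \right)}}{12} + \frac{5 \cos{\left(1 \right)}}{3}) = 1.
So G(s) = - s^{2} \sin{\left(s \right)} - \frac{s \sin{\left(s \right)}}{3} - 2 s \cos{\left(s \right)} + \frac{13 \sin{\left(s \right)}}{4} - \frac{\cos{\left(s \right)}}{3} + 1.
Check: d/ds[- s^{2} \sin{\left(s \right)} - \frac{s \sin{\left(s \right)}}{3} - 2 s \cos{\left(s \right)} + \frac{13 \sin{\left(s \right)}}{4} - \frac{\cos{\left(s \right)}}{3} + 1] = - s^{2} \cos{\left(s \right)} - \frac{s \cos{\left(s \right)}}{3} + \frac{5 \cos{\left(s \right)}}{4}, which equals G'(s).

G(s) = - s^{2} \sin{\left(s \right)} - \frac{s \sin{\left(s \right)}}{3} - 2 s \cos{\left(s \right)} + \frac{13 \sin{\left(s \right)}}{4} - \frac{\cos{\left(s \right)}}{3} + 1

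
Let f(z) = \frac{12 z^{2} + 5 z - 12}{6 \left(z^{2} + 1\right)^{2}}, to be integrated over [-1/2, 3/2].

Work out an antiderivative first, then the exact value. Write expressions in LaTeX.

Antiderivative: F(z) = - \frac{3 z}{3 z^{2} + 3} - \frac{2 z}{2 z^{2} + 2} - \frac{5}{12 z^{2} + 12}; value = - \frac{296}{195}

A first test for any F(z): its z-derivative must equal f(z) identically.
F(z) = - \frac{3 z}{3 z^{2} + 3} - \frac{2 z}{2 z^{2} + 2} - \frac{5}{12 z^{2} + 12} is an antiderivative of f.
Check: d/dz[- \frac{3 z}{3 z^{2} + 3} - \frac{2 z}{2 z^{2} + 2} - \frac{5}{12 z^{2} + 12}] = \frac{12 z^{2} + 5 z - 12}{6 z^{4} + 12 z^{2} + 6}, which equals f(z).
F(3/2) = - \frac{41}{39}; F(-1/2) = \frac{7}{15}.
Integral = F(3/2) - F(-1/2) = - \frac{296}{195}.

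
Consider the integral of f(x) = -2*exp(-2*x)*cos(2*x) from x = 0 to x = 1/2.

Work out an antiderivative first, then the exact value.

For F(x) to be correct the identity F'(x) - f(x) = 0 must hold.
F(x) = (-sin(2*x) + cos(2*x))*exp(-2*x)/2 is an antiderivative of f.
Check: d/dx[(-sin(2*x) + cos(2*x))*exp(-2*x)/2] = -2*exp(-2*x)*cos(2*x) = f(x).
F(1/2) = -exp(-1)*sin(1)/2 + exp(-1)*cos(1)/2; F(0) = 1/2.
Integral = F(1/2) - F(0) = -1/2 - exp(-1)*sin(1)/2 + exp(-1)*cos(1)/2.

Antiderivative: F(x) = (-sin(2*x) + cos(2*x))*exp(-2*x)/2; value = -1/2 - exp(-1)*sin(1)/2 + exp(-1)*cos(1)/2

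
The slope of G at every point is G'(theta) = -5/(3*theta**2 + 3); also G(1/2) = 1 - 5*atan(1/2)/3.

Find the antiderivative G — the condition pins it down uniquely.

A candidate passes only if d/dtheta[G] lands on the given G'(theta) exactly.
A general antiderivative is -5*atan(theta)/3 + C.
The condition gives C = 1 - 5*atan(1/2)/3 - (-5*atan(1/2)/3) = 1.
So G(theta) = -(5*atan(theta) - 3)/3.
Check: d/dtheta[-(5*atan(theta) - 3)/3] = -5/(3*theta**2 + 3) = G'(theta).

G(theta) = -(5*atan(theta) - 3)/3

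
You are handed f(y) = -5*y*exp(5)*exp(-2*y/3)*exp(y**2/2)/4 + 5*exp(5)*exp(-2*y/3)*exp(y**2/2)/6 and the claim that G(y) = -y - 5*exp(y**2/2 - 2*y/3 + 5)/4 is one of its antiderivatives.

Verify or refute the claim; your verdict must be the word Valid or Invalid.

Invalid: d/dy[G] - f = -1, which is not 0.

d/dy[G] = -5*y*exp(5)*exp(-2*y/3)*exp(y**2/2)/4 - 1 + 5*exp(5)*exp(-2*y/3)*exp(y**2/2)/6
d/dy[G] - f(y) = -1 != 0.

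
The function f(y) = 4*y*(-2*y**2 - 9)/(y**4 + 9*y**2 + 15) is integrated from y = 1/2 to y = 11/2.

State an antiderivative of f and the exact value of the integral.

Antiderivative: F(y) = -2*log(y**4/3 + 3*y**2 + 5); value = -2*log(19237/48) + 2*log(277/48)

The substitution u = y**4/3 + 3*y**2 + 5 works: f is exactly (dF/du)*(du/dy) for that inner function.
F(y) = -2*log(y**4/3 + 3*y**2 + 5) is an antiderivative of f.
Check: d/dy[-2*log(y**4/3 + 3*y**2 + 5)] = (-8*y**3 - 36*y)/(y**4 + 9*y**2 + 15), which equals f(y).
F(11/2) = -2*log(19237/48); F(1/2) = -2*log(277/48).
Integral = F(11/2) - F(1/2) = -2*log(19237/48) + 2*log(277/48).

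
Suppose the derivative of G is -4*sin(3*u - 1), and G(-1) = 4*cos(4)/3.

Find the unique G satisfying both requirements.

G(u) = 4*cos(3*u - 1)/3

A first test for any G(u): its u-derivative must equal the given G'(u).
A general antiderivative is 4*cos(3*u - 1)/3 + C.
The condition gives C = 4*cos(4)/3 - (4*cos(4)/3) = 0.
So G(u) = 4*cos(3*u - 1)/3.
Check: d/du[4*cos(3*u - 1)/3] = -4*sin(3*u - 1) = G'(u).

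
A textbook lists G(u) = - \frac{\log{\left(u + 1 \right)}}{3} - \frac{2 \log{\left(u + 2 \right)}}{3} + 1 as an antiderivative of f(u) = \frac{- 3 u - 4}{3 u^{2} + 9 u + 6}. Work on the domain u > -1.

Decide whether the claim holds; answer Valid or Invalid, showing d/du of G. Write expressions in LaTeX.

Valid. The derivative of G reproduces f.

d/du[G] = \frac{- 3 u - 4}{3 u^{2} + 9 u + 6}
This equals f(u) exactly, so the claim holds.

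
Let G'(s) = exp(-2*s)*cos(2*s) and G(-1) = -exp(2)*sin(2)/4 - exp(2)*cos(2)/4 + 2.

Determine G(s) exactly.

A candidate passes only if d/ds[G] lands on the given G'(s) exactly.
A general antiderivative is exp(-2*s)*sin(2*s)/4 - exp(-2*s)*cos(2*s)/4 + C.
The condition gives C = -exp(2)*sin(2)/4 - exp(2)*cos(2)/4 + 2 - (-exp(2)*sin(2)/4 - exp(2)*cos(2)/4) = 2.
So G(s) = 2 + exp(-2*s)*sin(2*s)/4 - exp(-2*s)*cos(2*s)/4.
Check: d/ds[2 + exp(-2*s)*sin(2*s)/4 - exp(-2*s)*cos(2*s)/4] = exp(-2*s)*cos(2*s) = G'(s).

G(s) = 2 + exp(-2*s)*sin(2*s)/4 - exp(-2*s)*cos(2*s)/4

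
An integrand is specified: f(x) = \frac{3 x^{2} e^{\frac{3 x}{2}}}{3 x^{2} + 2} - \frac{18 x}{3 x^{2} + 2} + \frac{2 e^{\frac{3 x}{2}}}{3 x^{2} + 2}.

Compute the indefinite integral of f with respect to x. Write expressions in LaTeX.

The integrand splits into summands that can be handled one at a time.
Check: d/dx[\frac{2 e^{\frac{3 x}{2}}}{3} - 3 \log{\left(3 x^{2} + 2 \right)}] = \frac{3 x^{2} e^{\frac{3 x}{2}} - 18 x + 2 e^{\frac{3 x}{2}}}{3 x^{2} + 2}, which equals f(x).

F(x) = \frac{2 e^{\frac{3 x}{2}}}{3} - 3 \log{\left(3 x^{2} + 2 \right)} + C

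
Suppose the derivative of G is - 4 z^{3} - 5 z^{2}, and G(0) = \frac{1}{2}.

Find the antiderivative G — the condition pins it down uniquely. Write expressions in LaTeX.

G(z) = - \frac{6 z^{4} + 10 z^{3} - 3}{6}

Integrate term by term and add the pieces.
A general antiderivative is - z^{4} - \frac{5 z^{3}}{3} + C.
The condition gives C = \frac{1}{2} - (0) = \frac{1}{2}.
So G(z) = - \frac{6 z^{4} + 10 z^{3} - 3}{6}.
Check: d/dz[- \frac{6 z^{4} + 10 z^{3} - 3}{6}] = - 4 z^{3} - 5 z^{2} = G'(z).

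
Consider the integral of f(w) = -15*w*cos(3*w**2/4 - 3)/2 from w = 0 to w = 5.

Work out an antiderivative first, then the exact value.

Antiderivative: F(w) = -5*sin(3*w**2/4 - 3); value = -5*sin(3) - 5*sin(63/4)

The substitution u = 3*w**2/4 - 3 works: f is exactly (dF/du)*(du/dw) for that inner function.
F(w) = -5*sin(3*w**2/4 - 3) is an antiderivative of f.
Check: d/dw[-5*sin(3*w**2/4 - 3)] = -15*w*cos(3*w**2/4 - 3)/2 = f(w).
F(5) = -5*sin(63/4); F(0) = 5*sin(3).
Integral = F(5) - F(0) = -5*sin(3) - 5*sin(63/4).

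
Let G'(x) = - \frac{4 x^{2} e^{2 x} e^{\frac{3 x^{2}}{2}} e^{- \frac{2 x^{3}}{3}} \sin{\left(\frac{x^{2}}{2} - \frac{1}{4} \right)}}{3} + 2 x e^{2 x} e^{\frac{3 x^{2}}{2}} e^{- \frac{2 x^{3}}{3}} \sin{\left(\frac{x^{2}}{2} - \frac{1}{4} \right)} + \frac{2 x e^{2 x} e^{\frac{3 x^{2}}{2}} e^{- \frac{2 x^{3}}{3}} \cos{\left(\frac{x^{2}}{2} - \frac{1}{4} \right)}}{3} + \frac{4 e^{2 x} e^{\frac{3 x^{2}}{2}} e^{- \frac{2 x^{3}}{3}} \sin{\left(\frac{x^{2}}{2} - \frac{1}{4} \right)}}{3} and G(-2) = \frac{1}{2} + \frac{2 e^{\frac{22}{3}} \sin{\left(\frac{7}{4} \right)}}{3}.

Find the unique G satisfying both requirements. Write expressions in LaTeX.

G'(x) has the shape u'v + uv' for u = \frac{2 e^{- \frac{2 x^{3}}{3} + \frac{3 x^{2}}{2} + 2 x}}{3} and v = \sin{\left(\frac{x^{2}}{2} - \frac{1}{4} \right)} — it is the derivative of the product u*v.
A general antiderivative is \frac{2 e^{- \frac{2 x^{3}}{3} + \frac{3 x^{2}}{2} + 2 x} \sin{\left(\frac{x^{2}}{2} - \frac{1}{4} \right)}}{3} + C.
The condition gives C = \frac{1}{2} + \frac{2 e^{\frac{22}{3}} \sin{\left(\frac{7}{4} \right)}}{3} - (\frac{2 e^{\frac{22}{3}} \sin{\left(\frac{7}{4} \right)}}{3}) = \frac{1}{2}.
So G(x) = \frac{4 e^{2 x} e^{\frac{3 x^{2}}{2}} e^{- \frac{2 x^{3}}{3}} \sin{\left(\frac{x^{2}}{2} - \frac{1}{4} \right)} + 3}{6}.
Check: d/dx[\frac{4 e^{2 x} e^{\frac{3 x^{2}}{2}} e^{- \frac{2 x^{3}}{3}} \sin{\left(\frac{x^{2}}{2} - \frac{1}{4} \right)} + 3}{6}] = \frac{\left(- 4 x^{2} e^{2 x} e^{\frac{3 x^{2}}{2}} \sin{\left(\frac{x^{2}}{2} - \frac{1}{4} \right)} + 6 x e^{2 x} e^{\frac{3 x^{2}}{2}} \sin{\left(\frac{x^{2}}{2} - \frac{1}{4} \right)} + 2 x e^{2 x} e^{\frac{3 x^{2}}{2}} \cos{\left(\frac{x^{2}}{2} - \frac{1}{4} \right)} + 4 e^{2 x} e^{\frac{3 x^{2}}{2}} \sin{\left(\frac{x^{2}}{2} - \frac{1}{4} \right)}\right) e^{- \frac{2 x^{3}}{3}}}{3}, which equals G'(x).

G(x) = \frac{4 e^{2 x} e^{\frac{3 x^{2}}{2}} e^{- \frac{2 x^{3}}{3}} \sin{\left(\frac{x^{2}}{2} - \frac{1}{4} \right)} + 3}{6}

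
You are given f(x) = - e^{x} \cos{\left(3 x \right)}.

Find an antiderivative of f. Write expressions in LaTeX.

An antiderivative is F(x) = - \frac{\left(3 \sin{\left(3 x \right)} + \cos{\left(3 x \right)}\right) e^{x}}{10}.

A candidate is checked by its d/dx: the result must match f(x).
Check: d/dx[- \frac{\left(3 \sin{\left(3 x \right)} + \cos{\left(3 x \right)}\right) e^{x}}{10}] = - e^{x} \cos{\left(3 x \right)} = f(x).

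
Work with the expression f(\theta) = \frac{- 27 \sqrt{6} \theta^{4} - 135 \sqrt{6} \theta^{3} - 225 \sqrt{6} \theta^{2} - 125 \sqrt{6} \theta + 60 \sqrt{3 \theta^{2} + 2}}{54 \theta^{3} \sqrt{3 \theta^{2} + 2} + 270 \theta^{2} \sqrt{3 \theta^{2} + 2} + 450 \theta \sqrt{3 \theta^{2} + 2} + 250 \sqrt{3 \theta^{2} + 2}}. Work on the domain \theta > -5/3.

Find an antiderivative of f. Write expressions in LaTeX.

An antiderivative is F(\theta) = - \frac{\sqrt{2 \theta^{2} + \frac{4}{3}}}{2} - \frac{5}{9 \theta^{2} + 30 \theta + 25}.

A candidate is checked by its d/d\theta: the result must match f(\theta).
Check: d/d\theta[- \frac{\sqrt{2 \theta^{2} + \frac{4}{3}}}{2} - \frac{5}{9 \theta^{2} + 30 \theta + 25}] = \frac{- 27 \sqrt{6} \theta^{4} - 135 \sqrt{6} \theta^{3} - 225 \sqrt{6} \theta^{2} - 125 \sqrt{6} \theta + 60 \sqrt{3 \theta^{2} + 2}}{54 \theta^{3} \sqrt{3 \theta^{2} + 2} + 270 \theta^{2} \sqrt{3 \theta^{2} + 2} + 450 \theta \sqrt{3 \theta^{2} + 2} + 250 \sqrt{3 \theta^{2} + 2}} = f(\theta).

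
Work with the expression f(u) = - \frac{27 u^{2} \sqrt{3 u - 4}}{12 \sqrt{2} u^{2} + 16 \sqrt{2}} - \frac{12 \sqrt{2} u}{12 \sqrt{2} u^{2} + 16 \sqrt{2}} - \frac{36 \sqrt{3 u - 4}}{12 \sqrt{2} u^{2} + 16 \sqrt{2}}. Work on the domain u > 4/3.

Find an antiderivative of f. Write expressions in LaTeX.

An antiderivative is F(u) = - \frac{3 u \sqrt{\frac{3 u}{2} - 2}}{2} + 2 \sqrt{\frac{3 u}{2} - 2} - \frac{\log{\left(u^{2} + \frac{4}{3} \right)}}{2}.

Integrate term by term and add the pieces.
Check: d/du[- \frac{3 u \sqrt{\frac{3 u}{2} - 2}}{2} + 2 \sqrt{\frac{3 u}{2} - 2} - \frac{\log{\left(u^{2} + \frac{4}{3} \right)}}{2}] = \frac{- 81 u^{3} + 108 u^{2} - 12 \sqrt{2} u \sqrt{3 u - 4} - 108 u + 144}{12 \sqrt{2} u^{2} \sqrt{3 u - 4} + 16 \sqrt{2} \sqrt{3 u - 4}}, which equals f(u).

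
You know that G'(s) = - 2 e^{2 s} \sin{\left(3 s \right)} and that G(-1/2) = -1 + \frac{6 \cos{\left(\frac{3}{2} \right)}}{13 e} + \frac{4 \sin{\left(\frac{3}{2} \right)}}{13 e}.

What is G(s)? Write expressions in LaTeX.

G(s) = \frac{- 4 e^{2 s} \sin{\left(3 s \right)} + 6 e^{2 s} \cos{\left(3 s \right)} - 13}{13}

The proposed G(s) is checked by its d/ds: the result must match the given G'(s).
A general antiderivative is - \frac{4 e^{2 s} \sin{\left(3 s \right)}}{13} + \frac{6 e^{2 s} \cos{\left(3 s \right)}}{13} + C.
The condition gives C = -1 + \frac{6 \cos{\left(\frac{3}{2} \right)}}{13 e} + \frac{4 \sin{\left(\frac{3}{2} \right)}}{13 e} - (\frac{6 \cos{\left(\frac{3}{2} \right)}}{13 e} + \frac{4 \sin{\left(\frac{3}{2} \right)}}{13 e}) = -1.
So G(s) = \frac{- 4 e^{2 s} \sin{\left(3 s \right)} + 6 e^{2 s} \cos{\left(3 s \right)} - 13}{13}.
Check: d/ds[\frac{- 4 e^{2 s} \sin{\left(3 s \right)} + 6 e^{2 s} \cos{\left(3 s \right)} - 13}{13}] = - 2 e^{2 s} \sin{\left(3 s \right)} = G'(s).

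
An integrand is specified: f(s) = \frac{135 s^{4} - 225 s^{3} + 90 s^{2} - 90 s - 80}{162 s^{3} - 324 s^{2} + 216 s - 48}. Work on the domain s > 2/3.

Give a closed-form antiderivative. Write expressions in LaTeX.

An antiderivative is F(s) = - \frac{5 \left(- \frac{3 s^{4}}{4} + \frac{s^{3}}{2} + \frac{s^{2}}{4} - \frac{4 s}{3}\right)}{\left(3 s - 2\right)^{2}}.

f has the shape u'v + uv' for u = - \frac{5}{\left(3 s - 2\right)^{2}} and v = - \frac{3 s^{4}}{4} + \frac{s^{3}}{2} + \frac{s^{2}}{4} - \frac{4 s}{3} — it is the derivative of the product u*v.
Check: d/ds[- \frac{5 \left(- \frac{3 s^{4}}{4} + \frac{s^{3}}{2} + \frac{s^{2}}{4} - \frac{4 s}{3}\right)}{\left(3 s - 2\right)^{2}}] = \frac{135 s^{4} - 225 s^{3} + 90 s^{2} - 90 s - 80}{162 s^{3} - 324 s^{2} + 216 s - 48} = f(s).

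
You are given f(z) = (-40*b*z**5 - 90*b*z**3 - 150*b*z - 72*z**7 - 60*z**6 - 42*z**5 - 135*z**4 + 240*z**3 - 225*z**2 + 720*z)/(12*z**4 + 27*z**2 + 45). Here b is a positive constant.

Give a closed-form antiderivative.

An antiderivative is F(z) = (-10*b*z**2 - 9*z**4 - 10*z**3 + 30*z**2 + 30*log(2*z**4/3 + 3*z**2/2 + 5/2) + 4)/6.

Any candidate F(z) must reproduce f(z) exactly when differentiated.
Check: d/dz[(-10*b*z**2 - 9*z**4 - 10*z**3 + 30*z**2 + 30*log(2*z**4/3 + 3*z**2/2 + 5/2) + 4)/6] = (-40*b*z**5 - 90*b*z**3 - 150*b*z - 72*z**7 - 60*z**6 - 42*z**5 - 135*z**4 + 240*z**3 - 225*z**2 + 720*z)/(12*z**4 + 27*z**2 + 45) = f(z).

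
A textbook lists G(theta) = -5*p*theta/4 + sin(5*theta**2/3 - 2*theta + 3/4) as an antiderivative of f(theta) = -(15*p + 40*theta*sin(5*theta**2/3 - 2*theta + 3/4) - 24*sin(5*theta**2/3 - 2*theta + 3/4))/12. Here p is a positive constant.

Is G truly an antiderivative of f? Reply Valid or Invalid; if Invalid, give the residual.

Invalid: d/dtheta[G] - f = 10*theta*sin(5*theta**2/3 - 2*theta + 3/4)/3 + 10*theta*cos(5*theta**2/3 - 2*theta + 3/4)/3 - 2*sin(5*theta**2/3 - 2*theta + 3/4) - 2*cos(5*theta**2/3 - 2*theta + 3/4), which is not 0.

d/dtheta[G] = -5*p/4 + 10*theta*cos(5*theta**2/3 - 2*theta + 3/4)/3 - 2*cos(5*theta**2/3 - 2*theta + 3/4)
d/dtheta[G] - f(theta) = 10*theta*sin(5*theta**2/3 - 2*theta + 3/4)/3 + 10*theta*cos(5*theta**2/3 - 2*theta + 3/4)/3 - 2*sin(5*theta**2/3 - 2*theta + 3/4) - 2*cos(5*theta**2/3 - 2*theta + 3/4) != 0.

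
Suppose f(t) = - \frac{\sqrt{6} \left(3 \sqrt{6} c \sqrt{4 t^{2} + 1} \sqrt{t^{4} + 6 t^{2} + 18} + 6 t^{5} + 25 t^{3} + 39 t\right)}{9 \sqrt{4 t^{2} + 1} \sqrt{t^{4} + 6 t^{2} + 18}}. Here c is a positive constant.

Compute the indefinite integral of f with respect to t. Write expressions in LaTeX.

Differentiate the proposed F(t) back; it has to land on f(t) exactly.
Check: d/dt[\frac{\sqrt{6} \left(- 6 \sqrt{6} c t - \sqrt{4 t^{2} + 1} \sqrt{t^{4} + 6 t^{2} + 18}\right)}{18}] = \frac{- 18 c \sqrt{4 t^{2} + 1} \sqrt{t^{4} + 6 t^{2} + 18} - 6 \sqrt{6} t^{5} - 25 \sqrt{6} t^{3} - 39 \sqrt{6} t}{9 \sqrt{4 t^{2} + 1} \sqrt{t^{4} + 6 t^{2} + 18}}, which equals f(t).

F(t) = \frac{\sqrt{6} \left(- 6 \sqrt{6} c t - \sqrt{4 t^{2} + 1} \sqrt{t^{4} + 6 t^{2} + 18}\right)}{18} + C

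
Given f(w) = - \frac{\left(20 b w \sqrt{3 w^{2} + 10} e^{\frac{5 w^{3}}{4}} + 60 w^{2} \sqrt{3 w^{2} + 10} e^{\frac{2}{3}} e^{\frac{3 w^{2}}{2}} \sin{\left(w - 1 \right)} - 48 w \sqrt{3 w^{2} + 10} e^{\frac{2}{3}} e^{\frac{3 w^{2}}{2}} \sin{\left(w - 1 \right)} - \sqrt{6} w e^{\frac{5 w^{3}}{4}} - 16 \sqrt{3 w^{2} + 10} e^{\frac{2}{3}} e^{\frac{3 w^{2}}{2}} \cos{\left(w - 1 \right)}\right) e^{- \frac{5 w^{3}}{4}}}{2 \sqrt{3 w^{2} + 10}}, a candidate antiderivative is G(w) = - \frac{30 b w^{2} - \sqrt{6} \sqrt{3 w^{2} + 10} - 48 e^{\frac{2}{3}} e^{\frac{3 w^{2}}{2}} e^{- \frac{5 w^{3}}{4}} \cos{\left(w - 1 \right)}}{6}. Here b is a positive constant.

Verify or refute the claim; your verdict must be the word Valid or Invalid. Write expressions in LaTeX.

d/dw[G] = \frac{\left(- 20 b w \sqrt{3 w^{2} + 10} e^{\frac{5 w^{3}}{4}} - 60 w^{2} \sqrt{3 w^{2} + 10} e^{\frac{2}{3}} e^{\frac{3 w^{2}}{2}} \cos{\left(w - 1 \right)} + 48 w \sqrt{3 w^{2} + 10} e^{\frac{2}{3}} e^{\frac{3 w^{2}}{2}} \cos{\left(w - 1 \right)} + \sqrt{6} w e^{\frac{5 w^{3}}{4}} - 16 \sqrt{3 w^{2} + 10} e^{\frac{2}{3}} e^{\frac{3 w^{2}}{2}} \sin{\left(w - 1 \right)}\right) e^{- \frac{5 w^{3}}{4}}}{2 \sqrt{3 w^{2} + 10}}
d/dw[G] - f(w) = \left(30 w^{2} e^{\frac{2}{3}} e^{\frac{3 w^{2}}{2}} \sin{\left(w - 1 \right)} - 30 w^{2} e^{\frac{2}{3}} e^{\frac{3 w^{2}}{2}} \cos{\left(w - 1 \right)} - 24 w e^{\frac{2}{3}} e^{\frac{3 w^{2}}{2}} \sin{\left(w - 1 \right)} + 24 w e^{\frac{2}{3}} e^{\frac{3 w^{2}}{2}} \cos{\left(w - 1 \right)} - 8 e^{\frac{2}{3}} e^{\frac{3 w^{2}}{2}} \sin{\left(w - 1 \right)} - 8 e^{\frac{2}{3}} e^{\frac{3 w^{2}}{2}} \cos{\left(w - 1 \right)}\right) e^{- \frac{5 w^{3}}{4}} != 0.

Invalid: d/dw[G] - f = \left(30 w^{2} e^{\frac{2}{3}} e^{\frac{3 w^{2}}{2}} \sin{\left(w - 1 \right)} - 30 w^{2} e^{\frac{2}{3}} e^{\frac{3 w^{2}}{2}} \cos{\left(w - 1 \right)} - 24 w e^{\frac{2}{3}} e^{\frac{3 w^{2}}{2}} \sin{\left(w - 1 \right)} + 24 w e^{\frac{2}{3}} e^{\frac{3 w^{2}}{2}} \cos{\left(w - 1 \right)} - 8 e^{\frac{2}{3}} e^{\frac{3 w^{2}}{2}} \sin{\left(w - 1 \right)} - 8 e^{\frac{2}{3}} e^{\frac{3 w^{2}}{2}} \cos{\left(w - 1 \right)}\right) e^{- \frac{5 w^{3}}{4}}, which is not 0.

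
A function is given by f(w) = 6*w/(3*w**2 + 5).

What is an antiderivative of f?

An antiderivative is F(w) = log(3*w**2 + 5).

f matches the chain-rule pattern g'(h)*h' with inner function h(w) = 3*w**2 + 5; substituting u = h(w) collapses the integral.
Check: d/dw[log(3*w**2 + 5)] = 6*w/(3*w**2 + 5) = f(w).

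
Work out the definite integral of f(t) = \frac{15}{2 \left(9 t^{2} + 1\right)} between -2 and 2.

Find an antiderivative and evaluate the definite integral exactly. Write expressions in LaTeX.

Antiderivative: F(t) = \frac{5 \operatorname{atan}{\left(3 t \right)}}{2}; value = 5 \operatorname{atan}{\left(6 \right)}

Since d/dt undoes antidifferentiation here, F'(t) = f(t) is required of F(t).
F(t) = \frac{5 \operatorname{atan}{\left(3 t \right)}}{2} is an antiderivative of f.
Check: d/dt[\frac{5 \operatorname{atan}{\left(3 t \right)}}{2}] = \frac{15}{18 t^{2} + 2}, which equals f(t).
F(2) = \frac{5 \operatorname{atan}{\left(6 \right)}}{2}; F(-2) = - \frac{5 \operatorname{atan}{\left(6 \right)}}{2}.
Integral = F(2) - F(-2) = 5 \operatorname{atan}{\left(6 \right)}.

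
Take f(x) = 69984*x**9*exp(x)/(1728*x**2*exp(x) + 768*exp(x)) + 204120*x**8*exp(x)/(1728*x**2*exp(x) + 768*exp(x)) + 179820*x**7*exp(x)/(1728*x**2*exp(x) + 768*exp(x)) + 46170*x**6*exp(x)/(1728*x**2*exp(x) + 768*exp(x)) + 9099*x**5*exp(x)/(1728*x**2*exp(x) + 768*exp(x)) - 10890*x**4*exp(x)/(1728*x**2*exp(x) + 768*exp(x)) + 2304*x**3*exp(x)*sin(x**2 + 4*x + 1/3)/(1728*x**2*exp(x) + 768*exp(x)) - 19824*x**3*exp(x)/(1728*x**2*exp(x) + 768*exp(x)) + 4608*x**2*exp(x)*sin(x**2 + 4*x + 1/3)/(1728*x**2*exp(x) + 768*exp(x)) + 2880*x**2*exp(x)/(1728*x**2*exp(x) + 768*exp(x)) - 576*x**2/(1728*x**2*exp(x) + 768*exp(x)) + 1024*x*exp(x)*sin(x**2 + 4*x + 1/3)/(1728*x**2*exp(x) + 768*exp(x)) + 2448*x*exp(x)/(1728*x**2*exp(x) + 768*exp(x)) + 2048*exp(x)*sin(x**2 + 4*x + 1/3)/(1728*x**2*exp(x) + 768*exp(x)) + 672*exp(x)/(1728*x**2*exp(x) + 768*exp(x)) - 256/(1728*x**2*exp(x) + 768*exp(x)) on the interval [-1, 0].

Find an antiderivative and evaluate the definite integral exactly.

Antiderivative: F(x) = (3888*x**8*exp(x) + 12960*x**7*exp(x) + 11016*x**6*exp(x) - 3960*x**5*exp(x) - 6333*x**4*exp(x) + 1320*x**3*exp(x) + 1224*x**2*exp(x) - 480*x*exp(x) - 512*exp(x)*cos(x**2 + 4*x + 1/3) + 768*exp(x)*atan(3*x/2) + 48*exp(x) + 256)*exp(-x)/768; value = -exp(1)/3 - 2*cos(1/3)/3 + 2*cos(8/3)/3 + 301/768 + atan(3/2)

Integrate term by term and add the pieces.
F(x) = (3888*x**8*exp(x) + 12960*x**7*exp(x) + 11016*x**6*exp(x) - 3960*x**5*exp(x) - 6333*x**4*exp(x) + 1320*x**3*exp(x) + 1224*x**2*exp(x) - 480*x*exp(x) - 512*exp(x)*cos(x**2 + 4*x + 1/3) + 768*exp(x)*atan(3*x/2) + 48*exp(x) + 256)*exp(-x)/768 is an antiderivative of f.
Check: d/dx[(3888*x**8*exp(x) + 12960*x**7*exp(x) + 11016*x**6*exp(x) - 3960*x**5*exp(x) - 6333*x**4*exp(x) + 1320*x**3*exp(x) + 1224*x**2*exp(x) - 480*x*exp(x) - 512*exp(x)*cos(x**2 + 4*x + 1/3) + 768*exp(x)*atan(3*x/2) + 48*exp(x) + 256)*exp(-x)/768] = (69984*x**9*exp(x) + 204120*x**8*exp(x) + 179820*x**7*exp(x) + 46170*x**6*exp(x) + 9099*x**5*exp(x) - 10890*x**4*exp(x) + 2304*x**3*exp(x)*sin(x**2 + 4*x + 1/3) - 19824*x**3*exp(x) + 4608*x**2*exp(x)*sin(x**2 + 4*x + 1/3) + 2880*x**2*exp(x) - 576*x**2 + 1024*x*exp(x)*sin(x**2 + 4*x + 1/3) + 2448*x*exp(x) + 2048*exp(x)*sin(x**2 + 4*x + 1/3) + 672*exp(x) - 256)/(1728*x**2*exp(x) + 768*exp(x)), which equals f(x).
F(0) = 19/48 - 2*cos(1/3)/3; F(-1) = -atan(3/2) + 1/256 - 2*cos(8/3)/3 + exp(1)/3.
Integral = F(0) - F(-1) = -exp(1)/3 - 2*cos(1/3)/3 + 2*cos(8/3)/3 + 301/768 + atan(3/2).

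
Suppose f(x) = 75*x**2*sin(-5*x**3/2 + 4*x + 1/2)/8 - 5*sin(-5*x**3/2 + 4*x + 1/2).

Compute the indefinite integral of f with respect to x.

f matches the chain-rule pattern g'(h)*h' with inner function h(x) = -5*x**3/2 + 4*x + 1/2; substituting u = h(x) collapses the integral.
Check: d/dx[5*cos(-5*x**3/2 + 4*x + 1/2)/4] = 75*x**2*sin(-5*x**3/2 + 4*x + 1/2)/8 - 5*sin(-5*x**3/2 + 4*x + 1/2) = f(x).

F(x) = 5*cos(-5*x**3/2 + 4*x + 1/2)/4 + C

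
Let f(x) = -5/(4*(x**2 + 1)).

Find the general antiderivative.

F(x) = -5*atan(x)/4 + C

Differentiate the proposed F(x) back; it has to land on f(x) exactly.
Check: d/dx[-5*atan(x)/4] = -5/(4*x**2 + 4), which equals f(x).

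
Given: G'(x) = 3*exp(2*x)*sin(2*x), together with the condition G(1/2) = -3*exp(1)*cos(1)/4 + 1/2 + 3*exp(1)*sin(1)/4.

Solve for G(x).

Whatever form G(x) takes, its d/dx must return the stated G'(x).
A general antiderivative is 3*exp(2*x)*sin(2*x)/4 - 3*exp(2*x)*cos(2*x)/4 + C.
The condition gives C = -3*exp(1)*cos(1)/4 + 1/2 + 3*exp(1)*sin(1)/4 - (-3*exp(1)*cos(1)/4 + 3*exp(1)*sin(1)/4) = 1/2.
So G(x) = (3*exp(2*x)*sin(2*x) - 3*exp(2*x)*cos(2*x) + 2)/4.
Check: d/dx[(3*exp(2*x)*sin(2*x) - 3*exp(2*x)*cos(2*x) + 2)/4] = 3*exp(2*x)*sin(2*x) = G'(x).

G(x) = (3*exp(2*x)*sin(2*x) - 3*exp(2*x)*cos(2*x) + 2)/4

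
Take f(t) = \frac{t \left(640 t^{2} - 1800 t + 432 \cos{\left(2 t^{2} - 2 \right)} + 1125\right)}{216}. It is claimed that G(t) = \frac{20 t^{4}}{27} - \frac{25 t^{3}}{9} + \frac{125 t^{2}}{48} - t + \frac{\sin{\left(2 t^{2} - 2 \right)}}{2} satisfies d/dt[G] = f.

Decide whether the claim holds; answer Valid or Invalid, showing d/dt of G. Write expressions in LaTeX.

Invalid: d/dt[G] - f = -1, which is not 0.

d/dt[G] = \frac{80 t^{3}}{27} - \frac{25 t^{2}}{3} + 2 t \cos{\left(2 t^{2} - 2 \right)} + \frac{125 t}{24} - 1
d/dt[G] - f(t) = -1 != 0.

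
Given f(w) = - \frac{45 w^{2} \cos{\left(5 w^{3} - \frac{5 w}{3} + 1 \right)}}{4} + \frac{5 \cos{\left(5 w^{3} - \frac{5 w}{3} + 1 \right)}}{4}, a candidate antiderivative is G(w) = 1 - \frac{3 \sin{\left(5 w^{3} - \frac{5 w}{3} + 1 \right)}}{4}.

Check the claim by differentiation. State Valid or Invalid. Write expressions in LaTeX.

d/dw[G] = - \frac{45 w^{2} \cos{\left(5 w^{3} - \frac{5 w}{3} + 1 \right)}}{4} + \frac{5 \cos{\left(5 w^{3} - \frac{5 w}{3} + 1 \right)}}{4}
This equals f(w) exactly, so the claim holds.

Valid - the claim checks out under differentiation.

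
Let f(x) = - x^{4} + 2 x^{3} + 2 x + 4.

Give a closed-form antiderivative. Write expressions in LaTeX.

Integrate term by term and add the pieces.
Check: d/dx[- \frac{x^{5}}{5} + \frac{x^{4}}{2} + x^{2} + 4 x] = - x^{4} + 2 x^{3} + 2 x + 4 = f(x).

An antiderivative is F(x) = - \frac{x^{5}}{5} + \frac{x^{4}}{2} + x^{2} + 4 x.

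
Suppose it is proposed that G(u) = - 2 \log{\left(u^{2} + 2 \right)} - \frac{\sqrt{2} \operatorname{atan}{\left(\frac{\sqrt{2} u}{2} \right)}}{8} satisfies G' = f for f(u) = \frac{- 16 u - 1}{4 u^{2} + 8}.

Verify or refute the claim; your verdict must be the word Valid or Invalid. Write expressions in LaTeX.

d/du[G] = \frac{- 16 u - 1}{4 u^{2} + 8}
This equals f(u) exactly, so the claim holds.

Valid. The derivative of G reproduces f.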